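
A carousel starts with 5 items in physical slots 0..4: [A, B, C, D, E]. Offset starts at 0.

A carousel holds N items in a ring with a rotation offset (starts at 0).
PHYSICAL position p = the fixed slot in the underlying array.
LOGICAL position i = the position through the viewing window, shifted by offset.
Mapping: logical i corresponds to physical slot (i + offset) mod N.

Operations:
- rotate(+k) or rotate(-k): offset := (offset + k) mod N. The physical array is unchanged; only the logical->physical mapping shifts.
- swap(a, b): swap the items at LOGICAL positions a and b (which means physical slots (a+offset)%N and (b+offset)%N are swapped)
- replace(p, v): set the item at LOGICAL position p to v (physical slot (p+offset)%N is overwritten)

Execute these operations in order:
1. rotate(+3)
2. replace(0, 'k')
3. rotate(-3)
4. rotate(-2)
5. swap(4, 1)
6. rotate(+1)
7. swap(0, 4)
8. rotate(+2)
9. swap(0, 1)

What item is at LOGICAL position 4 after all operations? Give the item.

After op 1 (rotate(+3)): offset=3, physical=[A,B,C,D,E], logical=[D,E,A,B,C]
After op 2 (replace(0, 'k')): offset=3, physical=[A,B,C,k,E], logical=[k,E,A,B,C]
After op 3 (rotate(-3)): offset=0, physical=[A,B,C,k,E], logical=[A,B,C,k,E]
After op 4 (rotate(-2)): offset=3, physical=[A,B,C,k,E], logical=[k,E,A,B,C]
After op 5 (swap(4, 1)): offset=3, physical=[A,B,E,k,C], logical=[k,C,A,B,E]
After op 6 (rotate(+1)): offset=4, physical=[A,B,E,k,C], logical=[C,A,B,E,k]
After op 7 (swap(0, 4)): offset=4, physical=[A,B,E,C,k], logical=[k,A,B,E,C]
After op 8 (rotate(+2)): offset=1, physical=[A,B,E,C,k], logical=[B,E,C,k,A]
After op 9 (swap(0, 1)): offset=1, physical=[A,E,B,C,k], logical=[E,B,C,k,A]

Answer: A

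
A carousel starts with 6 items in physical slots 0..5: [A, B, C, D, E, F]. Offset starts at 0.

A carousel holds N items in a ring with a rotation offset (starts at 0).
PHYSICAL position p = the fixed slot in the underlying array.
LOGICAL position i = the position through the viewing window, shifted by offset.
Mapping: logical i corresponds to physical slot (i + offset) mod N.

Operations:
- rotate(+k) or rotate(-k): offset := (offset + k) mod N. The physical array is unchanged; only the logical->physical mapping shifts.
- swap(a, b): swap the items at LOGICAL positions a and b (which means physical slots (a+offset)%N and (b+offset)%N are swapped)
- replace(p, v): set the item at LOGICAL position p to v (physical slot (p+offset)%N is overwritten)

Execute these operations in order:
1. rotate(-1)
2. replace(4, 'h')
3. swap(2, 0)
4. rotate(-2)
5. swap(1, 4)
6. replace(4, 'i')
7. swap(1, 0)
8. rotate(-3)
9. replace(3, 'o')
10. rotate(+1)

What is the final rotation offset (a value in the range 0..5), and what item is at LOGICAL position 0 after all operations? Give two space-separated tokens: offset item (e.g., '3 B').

Answer: 1 i

Derivation:
After op 1 (rotate(-1)): offset=5, physical=[A,B,C,D,E,F], logical=[F,A,B,C,D,E]
After op 2 (replace(4, 'h')): offset=5, physical=[A,B,C,h,E,F], logical=[F,A,B,C,h,E]
After op 3 (swap(2, 0)): offset=5, physical=[A,F,C,h,E,B], logical=[B,A,F,C,h,E]
After op 4 (rotate(-2)): offset=3, physical=[A,F,C,h,E,B], logical=[h,E,B,A,F,C]
After op 5 (swap(1, 4)): offset=3, physical=[A,E,C,h,F,B], logical=[h,F,B,A,E,C]
After op 6 (replace(4, 'i')): offset=3, physical=[A,i,C,h,F,B], logical=[h,F,B,A,i,C]
After op 7 (swap(1, 0)): offset=3, physical=[A,i,C,F,h,B], logical=[F,h,B,A,i,C]
After op 8 (rotate(-3)): offset=0, physical=[A,i,C,F,h,B], logical=[A,i,C,F,h,B]
After op 9 (replace(3, 'o')): offset=0, physical=[A,i,C,o,h,B], logical=[A,i,C,o,h,B]
After op 10 (rotate(+1)): offset=1, physical=[A,i,C,o,h,B], logical=[i,C,o,h,B,A]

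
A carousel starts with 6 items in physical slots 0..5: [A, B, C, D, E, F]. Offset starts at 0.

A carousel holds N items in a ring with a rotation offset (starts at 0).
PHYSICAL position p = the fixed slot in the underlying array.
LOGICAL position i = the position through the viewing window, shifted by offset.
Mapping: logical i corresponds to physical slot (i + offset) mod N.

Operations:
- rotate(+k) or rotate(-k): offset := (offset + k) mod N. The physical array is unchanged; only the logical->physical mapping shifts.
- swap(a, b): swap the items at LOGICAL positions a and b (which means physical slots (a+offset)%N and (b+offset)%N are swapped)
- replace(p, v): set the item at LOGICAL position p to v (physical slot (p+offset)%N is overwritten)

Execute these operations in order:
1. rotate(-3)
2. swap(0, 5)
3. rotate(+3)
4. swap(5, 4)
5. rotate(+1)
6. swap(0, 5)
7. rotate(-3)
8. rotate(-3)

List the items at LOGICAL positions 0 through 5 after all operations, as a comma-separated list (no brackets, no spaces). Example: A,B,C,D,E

After op 1 (rotate(-3)): offset=3, physical=[A,B,C,D,E,F], logical=[D,E,F,A,B,C]
After op 2 (swap(0, 5)): offset=3, physical=[A,B,D,C,E,F], logical=[C,E,F,A,B,D]
After op 3 (rotate(+3)): offset=0, physical=[A,B,D,C,E,F], logical=[A,B,D,C,E,F]
After op 4 (swap(5, 4)): offset=0, physical=[A,B,D,C,F,E], logical=[A,B,D,C,F,E]
After op 5 (rotate(+1)): offset=1, physical=[A,B,D,C,F,E], logical=[B,D,C,F,E,A]
After op 6 (swap(0, 5)): offset=1, physical=[B,A,D,C,F,E], logical=[A,D,C,F,E,B]
After op 7 (rotate(-3)): offset=4, physical=[B,A,D,C,F,E], logical=[F,E,B,A,D,C]
After op 8 (rotate(-3)): offset=1, physical=[B,A,D,C,F,E], logical=[A,D,C,F,E,B]

Answer: A,D,C,F,E,B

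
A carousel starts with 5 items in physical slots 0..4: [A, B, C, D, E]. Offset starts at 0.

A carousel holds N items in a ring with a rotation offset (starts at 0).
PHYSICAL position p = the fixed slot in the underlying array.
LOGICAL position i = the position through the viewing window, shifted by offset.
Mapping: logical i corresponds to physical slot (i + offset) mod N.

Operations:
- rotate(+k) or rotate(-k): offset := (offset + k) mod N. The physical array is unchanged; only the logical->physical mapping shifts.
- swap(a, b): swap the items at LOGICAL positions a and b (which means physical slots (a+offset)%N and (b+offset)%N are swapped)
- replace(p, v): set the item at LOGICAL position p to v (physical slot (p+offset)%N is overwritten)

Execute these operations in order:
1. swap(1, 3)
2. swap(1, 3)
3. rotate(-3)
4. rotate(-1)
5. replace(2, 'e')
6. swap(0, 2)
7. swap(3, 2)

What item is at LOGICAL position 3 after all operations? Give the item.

Answer: B

Derivation:
After op 1 (swap(1, 3)): offset=0, physical=[A,D,C,B,E], logical=[A,D,C,B,E]
After op 2 (swap(1, 3)): offset=0, physical=[A,B,C,D,E], logical=[A,B,C,D,E]
After op 3 (rotate(-3)): offset=2, physical=[A,B,C,D,E], logical=[C,D,E,A,B]
After op 4 (rotate(-1)): offset=1, physical=[A,B,C,D,E], logical=[B,C,D,E,A]
After op 5 (replace(2, 'e')): offset=1, physical=[A,B,C,e,E], logical=[B,C,e,E,A]
After op 6 (swap(0, 2)): offset=1, physical=[A,e,C,B,E], logical=[e,C,B,E,A]
After op 7 (swap(3, 2)): offset=1, physical=[A,e,C,E,B], logical=[e,C,E,B,A]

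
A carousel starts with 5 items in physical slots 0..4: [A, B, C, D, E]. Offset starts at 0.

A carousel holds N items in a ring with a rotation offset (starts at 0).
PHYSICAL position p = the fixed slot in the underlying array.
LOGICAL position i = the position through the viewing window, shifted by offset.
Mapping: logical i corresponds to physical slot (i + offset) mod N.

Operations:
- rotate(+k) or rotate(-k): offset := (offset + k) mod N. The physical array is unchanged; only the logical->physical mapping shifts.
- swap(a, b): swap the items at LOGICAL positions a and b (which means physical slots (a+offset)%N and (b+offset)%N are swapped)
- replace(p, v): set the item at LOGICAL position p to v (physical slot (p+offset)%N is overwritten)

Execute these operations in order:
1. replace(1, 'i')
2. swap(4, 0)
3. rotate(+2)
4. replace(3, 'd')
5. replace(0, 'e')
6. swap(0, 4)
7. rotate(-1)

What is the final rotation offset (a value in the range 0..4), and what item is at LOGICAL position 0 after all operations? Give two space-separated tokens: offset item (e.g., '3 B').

After op 1 (replace(1, 'i')): offset=0, physical=[A,i,C,D,E], logical=[A,i,C,D,E]
After op 2 (swap(4, 0)): offset=0, physical=[E,i,C,D,A], logical=[E,i,C,D,A]
After op 3 (rotate(+2)): offset=2, physical=[E,i,C,D,A], logical=[C,D,A,E,i]
After op 4 (replace(3, 'd')): offset=2, physical=[d,i,C,D,A], logical=[C,D,A,d,i]
After op 5 (replace(0, 'e')): offset=2, physical=[d,i,e,D,A], logical=[e,D,A,d,i]
After op 6 (swap(0, 4)): offset=2, physical=[d,e,i,D,A], logical=[i,D,A,d,e]
After op 7 (rotate(-1)): offset=1, physical=[d,e,i,D,A], logical=[e,i,D,A,d]

Answer: 1 e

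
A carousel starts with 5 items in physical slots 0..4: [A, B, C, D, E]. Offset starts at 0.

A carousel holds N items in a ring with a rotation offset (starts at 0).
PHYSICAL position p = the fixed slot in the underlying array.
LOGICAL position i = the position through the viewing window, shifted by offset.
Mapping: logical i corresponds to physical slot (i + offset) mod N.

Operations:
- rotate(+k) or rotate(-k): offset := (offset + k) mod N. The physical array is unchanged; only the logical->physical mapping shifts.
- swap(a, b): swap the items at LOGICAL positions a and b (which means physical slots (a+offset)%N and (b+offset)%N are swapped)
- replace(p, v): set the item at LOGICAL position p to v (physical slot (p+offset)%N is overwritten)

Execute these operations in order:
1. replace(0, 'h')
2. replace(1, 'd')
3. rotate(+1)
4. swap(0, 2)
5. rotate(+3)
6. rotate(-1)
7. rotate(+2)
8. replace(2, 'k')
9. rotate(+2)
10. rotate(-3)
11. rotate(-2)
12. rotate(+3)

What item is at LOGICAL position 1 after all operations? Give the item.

Answer: D

Derivation:
After op 1 (replace(0, 'h')): offset=0, physical=[h,B,C,D,E], logical=[h,B,C,D,E]
After op 2 (replace(1, 'd')): offset=0, physical=[h,d,C,D,E], logical=[h,d,C,D,E]
After op 3 (rotate(+1)): offset=1, physical=[h,d,C,D,E], logical=[d,C,D,E,h]
After op 4 (swap(0, 2)): offset=1, physical=[h,D,C,d,E], logical=[D,C,d,E,h]
After op 5 (rotate(+3)): offset=4, physical=[h,D,C,d,E], logical=[E,h,D,C,d]
After op 6 (rotate(-1)): offset=3, physical=[h,D,C,d,E], logical=[d,E,h,D,C]
After op 7 (rotate(+2)): offset=0, physical=[h,D,C,d,E], logical=[h,D,C,d,E]
After op 8 (replace(2, 'k')): offset=0, physical=[h,D,k,d,E], logical=[h,D,k,d,E]
After op 9 (rotate(+2)): offset=2, physical=[h,D,k,d,E], logical=[k,d,E,h,D]
After op 10 (rotate(-3)): offset=4, physical=[h,D,k,d,E], logical=[E,h,D,k,d]
After op 11 (rotate(-2)): offset=2, physical=[h,D,k,d,E], logical=[k,d,E,h,D]
After op 12 (rotate(+3)): offset=0, physical=[h,D,k,d,E], logical=[h,D,k,d,E]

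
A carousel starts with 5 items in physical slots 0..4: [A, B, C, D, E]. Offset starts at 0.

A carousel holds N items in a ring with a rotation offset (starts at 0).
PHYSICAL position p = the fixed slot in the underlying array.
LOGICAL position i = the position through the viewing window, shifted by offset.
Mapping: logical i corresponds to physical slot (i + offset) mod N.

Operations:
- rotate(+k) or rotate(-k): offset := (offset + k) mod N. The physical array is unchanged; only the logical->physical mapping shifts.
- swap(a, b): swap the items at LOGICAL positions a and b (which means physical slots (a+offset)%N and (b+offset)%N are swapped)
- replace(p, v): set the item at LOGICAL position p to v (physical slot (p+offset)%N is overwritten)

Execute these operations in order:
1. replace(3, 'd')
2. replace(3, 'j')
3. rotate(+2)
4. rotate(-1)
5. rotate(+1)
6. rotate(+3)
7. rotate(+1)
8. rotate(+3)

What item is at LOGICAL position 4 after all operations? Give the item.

After op 1 (replace(3, 'd')): offset=0, physical=[A,B,C,d,E], logical=[A,B,C,d,E]
After op 2 (replace(3, 'j')): offset=0, physical=[A,B,C,j,E], logical=[A,B,C,j,E]
After op 3 (rotate(+2)): offset=2, physical=[A,B,C,j,E], logical=[C,j,E,A,B]
After op 4 (rotate(-1)): offset=1, physical=[A,B,C,j,E], logical=[B,C,j,E,A]
After op 5 (rotate(+1)): offset=2, physical=[A,B,C,j,E], logical=[C,j,E,A,B]
After op 6 (rotate(+3)): offset=0, physical=[A,B,C,j,E], logical=[A,B,C,j,E]
After op 7 (rotate(+1)): offset=1, physical=[A,B,C,j,E], logical=[B,C,j,E,A]
After op 8 (rotate(+3)): offset=4, physical=[A,B,C,j,E], logical=[E,A,B,C,j]

Answer: j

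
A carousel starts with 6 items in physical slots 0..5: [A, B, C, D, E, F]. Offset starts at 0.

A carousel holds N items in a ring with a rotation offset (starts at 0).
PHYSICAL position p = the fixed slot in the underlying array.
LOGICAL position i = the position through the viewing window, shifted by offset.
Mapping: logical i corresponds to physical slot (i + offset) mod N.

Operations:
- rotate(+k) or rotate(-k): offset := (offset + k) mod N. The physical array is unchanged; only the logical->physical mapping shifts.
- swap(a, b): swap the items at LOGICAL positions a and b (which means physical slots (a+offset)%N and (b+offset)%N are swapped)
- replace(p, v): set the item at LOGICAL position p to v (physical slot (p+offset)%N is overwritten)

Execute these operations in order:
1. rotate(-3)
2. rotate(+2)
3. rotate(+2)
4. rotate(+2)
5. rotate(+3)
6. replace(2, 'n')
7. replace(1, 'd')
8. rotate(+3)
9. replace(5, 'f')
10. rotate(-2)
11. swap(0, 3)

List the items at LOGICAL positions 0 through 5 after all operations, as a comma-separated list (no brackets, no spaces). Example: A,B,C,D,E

Answer: E,f,D,d,F,A

Derivation:
After op 1 (rotate(-3)): offset=3, physical=[A,B,C,D,E,F], logical=[D,E,F,A,B,C]
After op 2 (rotate(+2)): offset=5, physical=[A,B,C,D,E,F], logical=[F,A,B,C,D,E]
After op 3 (rotate(+2)): offset=1, physical=[A,B,C,D,E,F], logical=[B,C,D,E,F,A]
After op 4 (rotate(+2)): offset=3, physical=[A,B,C,D,E,F], logical=[D,E,F,A,B,C]
After op 5 (rotate(+3)): offset=0, physical=[A,B,C,D,E,F], logical=[A,B,C,D,E,F]
After op 6 (replace(2, 'n')): offset=0, physical=[A,B,n,D,E,F], logical=[A,B,n,D,E,F]
After op 7 (replace(1, 'd')): offset=0, physical=[A,d,n,D,E,F], logical=[A,d,n,D,E,F]
After op 8 (rotate(+3)): offset=3, physical=[A,d,n,D,E,F], logical=[D,E,F,A,d,n]
After op 9 (replace(5, 'f')): offset=3, physical=[A,d,f,D,E,F], logical=[D,E,F,A,d,f]
After op 10 (rotate(-2)): offset=1, physical=[A,d,f,D,E,F], logical=[d,f,D,E,F,A]
After op 11 (swap(0, 3)): offset=1, physical=[A,E,f,D,d,F], logical=[E,f,D,d,F,A]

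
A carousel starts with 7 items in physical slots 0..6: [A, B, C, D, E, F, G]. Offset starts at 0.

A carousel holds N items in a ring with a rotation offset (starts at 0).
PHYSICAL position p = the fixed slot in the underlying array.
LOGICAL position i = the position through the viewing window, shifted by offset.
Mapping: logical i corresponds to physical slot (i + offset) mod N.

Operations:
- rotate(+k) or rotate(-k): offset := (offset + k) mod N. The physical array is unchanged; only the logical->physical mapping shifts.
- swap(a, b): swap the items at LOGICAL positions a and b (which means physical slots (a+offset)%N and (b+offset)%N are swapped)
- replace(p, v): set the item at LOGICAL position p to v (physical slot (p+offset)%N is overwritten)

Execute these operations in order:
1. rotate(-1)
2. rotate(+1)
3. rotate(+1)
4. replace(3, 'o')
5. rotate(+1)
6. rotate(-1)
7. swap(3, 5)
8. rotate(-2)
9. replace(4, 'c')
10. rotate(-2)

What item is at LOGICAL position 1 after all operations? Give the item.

Answer: F

Derivation:
After op 1 (rotate(-1)): offset=6, physical=[A,B,C,D,E,F,G], logical=[G,A,B,C,D,E,F]
After op 2 (rotate(+1)): offset=0, physical=[A,B,C,D,E,F,G], logical=[A,B,C,D,E,F,G]
After op 3 (rotate(+1)): offset=1, physical=[A,B,C,D,E,F,G], logical=[B,C,D,E,F,G,A]
After op 4 (replace(3, 'o')): offset=1, physical=[A,B,C,D,o,F,G], logical=[B,C,D,o,F,G,A]
After op 5 (rotate(+1)): offset=2, physical=[A,B,C,D,o,F,G], logical=[C,D,o,F,G,A,B]
After op 6 (rotate(-1)): offset=1, physical=[A,B,C,D,o,F,G], logical=[B,C,D,o,F,G,A]
After op 7 (swap(3, 5)): offset=1, physical=[A,B,C,D,G,F,o], logical=[B,C,D,G,F,o,A]
After op 8 (rotate(-2)): offset=6, physical=[A,B,C,D,G,F,o], logical=[o,A,B,C,D,G,F]
After op 9 (replace(4, 'c')): offset=6, physical=[A,B,C,c,G,F,o], logical=[o,A,B,C,c,G,F]
After op 10 (rotate(-2)): offset=4, physical=[A,B,C,c,G,F,o], logical=[G,F,o,A,B,C,c]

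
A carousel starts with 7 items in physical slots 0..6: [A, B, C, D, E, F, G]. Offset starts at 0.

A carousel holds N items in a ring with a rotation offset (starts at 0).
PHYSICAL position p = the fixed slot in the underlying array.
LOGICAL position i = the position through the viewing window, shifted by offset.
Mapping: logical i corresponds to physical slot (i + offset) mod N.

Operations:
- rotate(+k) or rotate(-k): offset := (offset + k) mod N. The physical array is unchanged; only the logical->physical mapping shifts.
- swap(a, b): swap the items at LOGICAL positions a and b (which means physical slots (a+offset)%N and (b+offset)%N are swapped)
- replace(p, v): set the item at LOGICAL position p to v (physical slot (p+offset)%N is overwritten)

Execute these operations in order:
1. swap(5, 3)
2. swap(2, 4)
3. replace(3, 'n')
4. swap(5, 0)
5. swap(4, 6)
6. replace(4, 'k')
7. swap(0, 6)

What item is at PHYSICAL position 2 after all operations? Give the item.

After op 1 (swap(5, 3)): offset=0, physical=[A,B,C,F,E,D,G], logical=[A,B,C,F,E,D,G]
After op 2 (swap(2, 4)): offset=0, physical=[A,B,E,F,C,D,G], logical=[A,B,E,F,C,D,G]
After op 3 (replace(3, 'n')): offset=0, physical=[A,B,E,n,C,D,G], logical=[A,B,E,n,C,D,G]
After op 4 (swap(5, 0)): offset=0, physical=[D,B,E,n,C,A,G], logical=[D,B,E,n,C,A,G]
After op 5 (swap(4, 6)): offset=0, physical=[D,B,E,n,G,A,C], logical=[D,B,E,n,G,A,C]
After op 6 (replace(4, 'k')): offset=0, physical=[D,B,E,n,k,A,C], logical=[D,B,E,n,k,A,C]
After op 7 (swap(0, 6)): offset=0, physical=[C,B,E,n,k,A,D], logical=[C,B,E,n,k,A,D]

Answer: E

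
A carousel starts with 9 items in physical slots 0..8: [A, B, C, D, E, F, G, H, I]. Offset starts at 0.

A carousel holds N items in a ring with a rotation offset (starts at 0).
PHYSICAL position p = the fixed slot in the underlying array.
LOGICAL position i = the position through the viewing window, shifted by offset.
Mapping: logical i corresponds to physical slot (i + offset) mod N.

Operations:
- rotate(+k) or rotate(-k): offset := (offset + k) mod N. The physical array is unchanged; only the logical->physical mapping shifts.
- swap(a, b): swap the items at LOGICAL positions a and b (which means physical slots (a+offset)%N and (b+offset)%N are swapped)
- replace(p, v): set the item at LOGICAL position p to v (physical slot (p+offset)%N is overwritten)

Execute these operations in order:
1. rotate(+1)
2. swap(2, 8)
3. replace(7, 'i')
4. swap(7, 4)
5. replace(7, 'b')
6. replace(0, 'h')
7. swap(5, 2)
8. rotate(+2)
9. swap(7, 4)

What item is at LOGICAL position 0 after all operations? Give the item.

Answer: G

Derivation:
After op 1 (rotate(+1)): offset=1, physical=[A,B,C,D,E,F,G,H,I], logical=[B,C,D,E,F,G,H,I,A]
After op 2 (swap(2, 8)): offset=1, physical=[D,B,C,A,E,F,G,H,I], logical=[B,C,A,E,F,G,H,I,D]
After op 3 (replace(7, 'i')): offset=1, physical=[D,B,C,A,E,F,G,H,i], logical=[B,C,A,E,F,G,H,i,D]
After op 4 (swap(7, 4)): offset=1, physical=[D,B,C,A,E,i,G,H,F], logical=[B,C,A,E,i,G,H,F,D]
After op 5 (replace(7, 'b')): offset=1, physical=[D,B,C,A,E,i,G,H,b], logical=[B,C,A,E,i,G,H,b,D]
After op 6 (replace(0, 'h')): offset=1, physical=[D,h,C,A,E,i,G,H,b], logical=[h,C,A,E,i,G,H,b,D]
After op 7 (swap(5, 2)): offset=1, physical=[D,h,C,G,E,i,A,H,b], logical=[h,C,G,E,i,A,H,b,D]
After op 8 (rotate(+2)): offset=3, physical=[D,h,C,G,E,i,A,H,b], logical=[G,E,i,A,H,b,D,h,C]
After op 9 (swap(7, 4)): offset=3, physical=[D,H,C,G,E,i,A,h,b], logical=[G,E,i,A,h,b,D,H,C]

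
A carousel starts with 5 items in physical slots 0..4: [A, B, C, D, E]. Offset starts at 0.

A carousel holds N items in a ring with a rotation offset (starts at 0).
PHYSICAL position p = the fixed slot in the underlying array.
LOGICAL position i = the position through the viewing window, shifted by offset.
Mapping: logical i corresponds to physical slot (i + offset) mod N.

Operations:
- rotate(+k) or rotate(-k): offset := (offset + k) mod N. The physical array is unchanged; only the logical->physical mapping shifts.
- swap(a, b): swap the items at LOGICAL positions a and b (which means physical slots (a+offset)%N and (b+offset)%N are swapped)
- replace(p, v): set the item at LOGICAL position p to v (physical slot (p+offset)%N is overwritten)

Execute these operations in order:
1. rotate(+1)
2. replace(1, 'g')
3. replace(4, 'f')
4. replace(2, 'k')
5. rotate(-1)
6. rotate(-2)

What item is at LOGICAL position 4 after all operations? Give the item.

After op 1 (rotate(+1)): offset=1, physical=[A,B,C,D,E], logical=[B,C,D,E,A]
After op 2 (replace(1, 'g')): offset=1, physical=[A,B,g,D,E], logical=[B,g,D,E,A]
After op 3 (replace(4, 'f')): offset=1, physical=[f,B,g,D,E], logical=[B,g,D,E,f]
After op 4 (replace(2, 'k')): offset=1, physical=[f,B,g,k,E], logical=[B,g,k,E,f]
After op 5 (rotate(-1)): offset=0, physical=[f,B,g,k,E], logical=[f,B,g,k,E]
After op 6 (rotate(-2)): offset=3, physical=[f,B,g,k,E], logical=[k,E,f,B,g]

Answer: g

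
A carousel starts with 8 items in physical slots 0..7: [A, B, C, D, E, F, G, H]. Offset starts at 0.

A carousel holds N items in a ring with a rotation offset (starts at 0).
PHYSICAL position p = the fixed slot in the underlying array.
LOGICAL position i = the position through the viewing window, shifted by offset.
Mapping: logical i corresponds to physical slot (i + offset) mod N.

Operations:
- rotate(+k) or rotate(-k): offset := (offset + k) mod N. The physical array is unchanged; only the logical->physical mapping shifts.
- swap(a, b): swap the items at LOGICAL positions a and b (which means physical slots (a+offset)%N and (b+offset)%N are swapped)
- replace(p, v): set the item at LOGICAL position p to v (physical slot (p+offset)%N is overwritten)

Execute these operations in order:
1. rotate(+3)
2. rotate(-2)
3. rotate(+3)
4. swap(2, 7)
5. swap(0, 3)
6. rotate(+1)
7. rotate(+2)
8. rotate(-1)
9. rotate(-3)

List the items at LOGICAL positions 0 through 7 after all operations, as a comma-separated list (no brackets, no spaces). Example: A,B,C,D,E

Answer: G,H,F,D,E,A,B,C

Derivation:
After op 1 (rotate(+3)): offset=3, physical=[A,B,C,D,E,F,G,H], logical=[D,E,F,G,H,A,B,C]
After op 2 (rotate(-2)): offset=1, physical=[A,B,C,D,E,F,G,H], logical=[B,C,D,E,F,G,H,A]
After op 3 (rotate(+3)): offset=4, physical=[A,B,C,D,E,F,G,H], logical=[E,F,G,H,A,B,C,D]
After op 4 (swap(2, 7)): offset=4, physical=[A,B,C,G,E,F,D,H], logical=[E,F,D,H,A,B,C,G]
After op 5 (swap(0, 3)): offset=4, physical=[A,B,C,G,H,F,D,E], logical=[H,F,D,E,A,B,C,G]
After op 6 (rotate(+1)): offset=5, physical=[A,B,C,G,H,F,D,E], logical=[F,D,E,A,B,C,G,H]
After op 7 (rotate(+2)): offset=7, physical=[A,B,C,G,H,F,D,E], logical=[E,A,B,C,G,H,F,D]
After op 8 (rotate(-1)): offset=6, physical=[A,B,C,G,H,F,D,E], logical=[D,E,A,B,C,G,H,F]
After op 9 (rotate(-3)): offset=3, physical=[A,B,C,G,H,F,D,E], logical=[G,H,F,D,E,A,B,C]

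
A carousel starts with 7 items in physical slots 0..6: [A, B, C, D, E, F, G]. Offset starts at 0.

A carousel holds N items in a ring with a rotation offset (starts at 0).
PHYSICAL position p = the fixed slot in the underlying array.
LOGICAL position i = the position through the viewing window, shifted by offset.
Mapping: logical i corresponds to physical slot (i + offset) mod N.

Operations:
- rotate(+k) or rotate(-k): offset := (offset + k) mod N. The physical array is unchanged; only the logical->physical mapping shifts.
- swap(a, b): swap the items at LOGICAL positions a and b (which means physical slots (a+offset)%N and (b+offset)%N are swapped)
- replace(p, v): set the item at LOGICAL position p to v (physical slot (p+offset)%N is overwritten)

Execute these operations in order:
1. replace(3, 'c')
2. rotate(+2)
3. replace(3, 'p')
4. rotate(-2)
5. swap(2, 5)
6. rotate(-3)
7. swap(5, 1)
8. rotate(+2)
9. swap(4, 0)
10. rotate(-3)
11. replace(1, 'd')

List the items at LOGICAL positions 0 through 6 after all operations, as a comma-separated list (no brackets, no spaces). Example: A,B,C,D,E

Answer: G,d,p,c,A,B,C

Derivation:
After op 1 (replace(3, 'c')): offset=0, physical=[A,B,C,c,E,F,G], logical=[A,B,C,c,E,F,G]
After op 2 (rotate(+2)): offset=2, physical=[A,B,C,c,E,F,G], logical=[C,c,E,F,G,A,B]
After op 3 (replace(3, 'p')): offset=2, physical=[A,B,C,c,E,p,G], logical=[C,c,E,p,G,A,B]
After op 4 (rotate(-2)): offset=0, physical=[A,B,C,c,E,p,G], logical=[A,B,C,c,E,p,G]
After op 5 (swap(2, 5)): offset=0, physical=[A,B,p,c,E,C,G], logical=[A,B,p,c,E,C,G]
After op 6 (rotate(-3)): offset=4, physical=[A,B,p,c,E,C,G], logical=[E,C,G,A,B,p,c]
After op 7 (swap(5, 1)): offset=4, physical=[A,B,C,c,E,p,G], logical=[E,p,G,A,B,C,c]
After op 8 (rotate(+2)): offset=6, physical=[A,B,C,c,E,p,G], logical=[G,A,B,C,c,E,p]
After op 9 (swap(4, 0)): offset=6, physical=[A,B,C,G,E,p,c], logical=[c,A,B,C,G,E,p]
After op 10 (rotate(-3)): offset=3, physical=[A,B,C,G,E,p,c], logical=[G,E,p,c,A,B,C]
After op 11 (replace(1, 'd')): offset=3, physical=[A,B,C,G,d,p,c], logical=[G,d,p,c,A,B,C]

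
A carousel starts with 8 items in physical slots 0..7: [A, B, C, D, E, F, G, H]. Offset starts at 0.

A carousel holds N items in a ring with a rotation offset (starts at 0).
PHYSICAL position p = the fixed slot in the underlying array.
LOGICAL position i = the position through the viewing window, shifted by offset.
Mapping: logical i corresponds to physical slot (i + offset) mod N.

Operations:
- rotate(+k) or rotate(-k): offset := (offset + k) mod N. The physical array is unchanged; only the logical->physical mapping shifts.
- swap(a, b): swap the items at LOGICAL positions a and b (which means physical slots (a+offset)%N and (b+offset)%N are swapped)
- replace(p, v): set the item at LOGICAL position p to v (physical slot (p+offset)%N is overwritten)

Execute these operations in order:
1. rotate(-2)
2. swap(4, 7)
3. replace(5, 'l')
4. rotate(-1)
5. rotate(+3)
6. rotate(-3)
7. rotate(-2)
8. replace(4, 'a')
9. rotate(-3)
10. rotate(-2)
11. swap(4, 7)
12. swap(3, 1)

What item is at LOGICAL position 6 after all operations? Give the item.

Answer: E

Derivation:
After op 1 (rotate(-2)): offset=6, physical=[A,B,C,D,E,F,G,H], logical=[G,H,A,B,C,D,E,F]
After op 2 (swap(4, 7)): offset=6, physical=[A,B,F,D,E,C,G,H], logical=[G,H,A,B,F,D,E,C]
After op 3 (replace(5, 'l')): offset=6, physical=[A,B,F,l,E,C,G,H], logical=[G,H,A,B,F,l,E,C]
After op 4 (rotate(-1)): offset=5, physical=[A,B,F,l,E,C,G,H], logical=[C,G,H,A,B,F,l,E]
After op 5 (rotate(+3)): offset=0, physical=[A,B,F,l,E,C,G,H], logical=[A,B,F,l,E,C,G,H]
After op 6 (rotate(-3)): offset=5, physical=[A,B,F,l,E,C,G,H], logical=[C,G,H,A,B,F,l,E]
After op 7 (rotate(-2)): offset=3, physical=[A,B,F,l,E,C,G,H], logical=[l,E,C,G,H,A,B,F]
After op 8 (replace(4, 'a')): offset=3, physical=[A,B,F,l,E,C,G,a], logical=[l,E,C,G,a,A,B,F]
After op 9 (rotate(-3)): offset=0, physical=[A,B,F,l,E,C,G,a], logical=[A,B,F,l,E,C,G,a]
After op 10 (rotate(-2)): offset=6, physical=[A,B,F,l,E,C,G,a], logical=[G,a,A,B,F,l,E,C]
After op 11 (swap(4, 7)): offset=6, physical=[A,B,C,l,E,F,G,a], logical=[G,a,A,B,C,l,E,F]
After op 12 (swap(3, 1)): offset=6, physical=[A,a,C,l,E,F,G,B], logical=[G,B,A,a,C,l,E,F]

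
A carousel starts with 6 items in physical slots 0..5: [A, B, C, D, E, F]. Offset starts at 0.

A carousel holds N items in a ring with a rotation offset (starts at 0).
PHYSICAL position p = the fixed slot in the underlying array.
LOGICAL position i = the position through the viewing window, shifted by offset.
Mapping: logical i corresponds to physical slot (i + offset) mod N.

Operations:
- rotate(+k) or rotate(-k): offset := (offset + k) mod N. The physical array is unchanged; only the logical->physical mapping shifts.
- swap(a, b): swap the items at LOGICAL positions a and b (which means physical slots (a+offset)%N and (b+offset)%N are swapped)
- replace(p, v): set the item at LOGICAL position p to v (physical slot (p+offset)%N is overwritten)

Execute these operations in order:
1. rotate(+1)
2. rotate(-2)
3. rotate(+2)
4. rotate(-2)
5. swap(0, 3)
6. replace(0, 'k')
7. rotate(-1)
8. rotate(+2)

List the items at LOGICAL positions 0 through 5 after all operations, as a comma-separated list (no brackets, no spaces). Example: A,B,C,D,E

After op 1 (rotate(+1)): offset=1, physical=[A,B,C,D,E,F], logical=[B,C,D,E,F,A]
After op 2 (rotate(-2)): offset=5, physical=[A,B,C,D,E,F], logical=[F,A,B,C,D,E]
After op 3 (rotate(+2)): offset=1, physical=[A,B,C,D,E,F], logical=[B,C,D,E,F,A]
After op 4 (rotate(-2)): offset=5, physical=[A,B,C,D,E,F], logical=[F,A,B,C,D,E]
After op 5 (swap(0, 3)): offset=5, physical=[A,B,F,D,E,C], logical=[C,A,B,F,D,E]
After op 6 (replace(0, 'k')): offset=5, physical=[A,B,F,D,E,k], logical=[k,A,B,F,D,E]
After op 7 (rotate(-1)): offset=4, physical=[A,B,F,D,E,k], logical=[E,k,A,B,F,D]
After op 8 (rotate(+2)): offset=0, physical=[A,B,F,D,E,k], logical=[A,B,F,D,E,k]

Answer: A,B,F,D,E,k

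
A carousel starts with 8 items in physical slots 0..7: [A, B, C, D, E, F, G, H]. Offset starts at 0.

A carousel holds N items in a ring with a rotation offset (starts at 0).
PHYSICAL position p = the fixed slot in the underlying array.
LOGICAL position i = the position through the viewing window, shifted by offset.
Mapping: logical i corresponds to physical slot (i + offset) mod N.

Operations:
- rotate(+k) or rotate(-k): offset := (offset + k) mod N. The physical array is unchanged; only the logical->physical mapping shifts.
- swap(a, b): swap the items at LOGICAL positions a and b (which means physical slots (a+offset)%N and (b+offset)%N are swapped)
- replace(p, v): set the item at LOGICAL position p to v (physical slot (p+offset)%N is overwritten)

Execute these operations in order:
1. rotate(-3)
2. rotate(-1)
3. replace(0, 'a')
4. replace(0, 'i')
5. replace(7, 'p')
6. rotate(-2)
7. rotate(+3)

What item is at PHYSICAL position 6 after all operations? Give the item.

Answer: G

Derivation:
After op 1 (rotate(-3)): offset=5, physical=[A,B,C,D,E,F,G,H], logical=[F,G,H,A,B,C,D,E]
After op 2 (rotate(-1)): offset=4, physical=[A,B,C,D,E,F,G,H], logical=[E,F,G,H,A,B,C,D]
After op 3 (replace(0, 'a')): offset=4, physical=[A,B,C,D,a,F,G,H], logical=[a,F,G,H,A,B,C,D]
After op 4 (replace(0, 'i')): offset=4, physical=[A,B,C,D,i,F,G,H], logical=[i,F,G,H,A,B,C,D]
After op 5 (replace(7, 'p')): offset=4, physical=[A,B,C,p,i,F,G,H], logical=[i,F,G,H,A,B,C,p]
After op 6 (rotate(-2)): offset=2, physical=[A,B,C,p,i,F,G,H], logical=[C,p,i,F,G,H,A,B]
After op 7 (rotate(+3)): offset=5, physical=[A,B,C,p,i,F,G,H], logical=[F,G,H,A,B,C,p,i]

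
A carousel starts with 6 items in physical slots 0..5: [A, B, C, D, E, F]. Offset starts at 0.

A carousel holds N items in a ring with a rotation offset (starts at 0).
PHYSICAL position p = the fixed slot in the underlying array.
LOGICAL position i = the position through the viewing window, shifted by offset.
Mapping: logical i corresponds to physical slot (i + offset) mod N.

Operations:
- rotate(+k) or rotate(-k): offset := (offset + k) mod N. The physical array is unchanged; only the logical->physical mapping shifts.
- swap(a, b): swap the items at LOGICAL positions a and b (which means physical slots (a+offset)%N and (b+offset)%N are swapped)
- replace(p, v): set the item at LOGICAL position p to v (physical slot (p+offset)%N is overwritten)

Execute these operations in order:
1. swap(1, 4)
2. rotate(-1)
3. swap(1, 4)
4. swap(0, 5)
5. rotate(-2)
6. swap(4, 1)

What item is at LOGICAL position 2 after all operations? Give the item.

Answer: B

Derivation:
After op 1 (swap(1, 4)): offset=0, physical=[A,E,C,D,B,F], logical=[A,E,C,D,B,F]
After op 2 (rotate(-1)): offset=5, physical=[A,E,C,D,B,F], logical=[F,A,E,C,D,B]
After op 3 (swap(1, 4)): offset=5, physical=[D,E,C,A,B,F], logical=[F,D,E,C,A,B]
After op 4 (swap(0, 5)): offset=5, physical=[D,E,C,A,F,B], logical=[B,D,E,C,A,F]
After op 5 (rotate(-2)): offset=3, physical=[D,E,C,A,F,B], logical=[A,F,B,D,E,C]
After op 6 (swap(4, 1)): offset=3, physical=[D,F,C,A,E,B], logical=[A,E,B,D,F,C]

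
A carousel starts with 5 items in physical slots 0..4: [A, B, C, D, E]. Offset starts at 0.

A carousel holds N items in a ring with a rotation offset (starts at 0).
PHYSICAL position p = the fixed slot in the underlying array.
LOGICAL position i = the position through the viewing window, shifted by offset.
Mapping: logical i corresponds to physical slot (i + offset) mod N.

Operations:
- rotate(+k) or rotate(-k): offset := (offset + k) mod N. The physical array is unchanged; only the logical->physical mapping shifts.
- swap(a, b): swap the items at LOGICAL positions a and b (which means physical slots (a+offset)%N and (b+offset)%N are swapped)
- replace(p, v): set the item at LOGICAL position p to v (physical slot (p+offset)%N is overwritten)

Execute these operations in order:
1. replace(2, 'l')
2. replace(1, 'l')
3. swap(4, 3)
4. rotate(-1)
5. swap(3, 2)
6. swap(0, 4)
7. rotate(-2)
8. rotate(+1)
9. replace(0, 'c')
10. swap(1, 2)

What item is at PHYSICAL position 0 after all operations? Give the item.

Answer: E

Derivation:
After op 1 (replace(2, 'l')): offset=0, physical=[A,B,l,D,E], logical=[A,B,l,D,E]
After op 2 (replace(1, 'l')): offset=0, physical=[A,l,l,D,E], logical=[A,l,l,D,E]
After op 3 (swap(4, 3)): offset=0, physical=[A,l,l,E,D], logical=[A,l,l,E,D]
After op 4 (rotate(-1)): offset=4, physical=[A,l,l,E,D], logical=[D,A,l,l,E]
After op 5 (swap(3, 2)): offset=4, physical=[A,l,l,E,D], logical=[D,A,l,l,E]
After op 6 (swap(0, 4)): offset=4, physical=[A,l,l,D,E], logical=[E,A,l,l,D]
After op 7 (rotate(-2)): offset=2, physical=[A,l,l,D,E], logical=[l,D,E,A,l]
After op 8 (rotate(+1)): offset=3, physical=[A,l,l,D,E], logical=[D,E,A,l,l]
After op 9 (replace(0, 'c')): offset=3, physical=[A,l,l,c,E], logical=[c,E,A,l,l]
After op 10 (swap(1, 2)): offset=3, physical=[E,l,l,c,A], logical=[c,A,E,l,l]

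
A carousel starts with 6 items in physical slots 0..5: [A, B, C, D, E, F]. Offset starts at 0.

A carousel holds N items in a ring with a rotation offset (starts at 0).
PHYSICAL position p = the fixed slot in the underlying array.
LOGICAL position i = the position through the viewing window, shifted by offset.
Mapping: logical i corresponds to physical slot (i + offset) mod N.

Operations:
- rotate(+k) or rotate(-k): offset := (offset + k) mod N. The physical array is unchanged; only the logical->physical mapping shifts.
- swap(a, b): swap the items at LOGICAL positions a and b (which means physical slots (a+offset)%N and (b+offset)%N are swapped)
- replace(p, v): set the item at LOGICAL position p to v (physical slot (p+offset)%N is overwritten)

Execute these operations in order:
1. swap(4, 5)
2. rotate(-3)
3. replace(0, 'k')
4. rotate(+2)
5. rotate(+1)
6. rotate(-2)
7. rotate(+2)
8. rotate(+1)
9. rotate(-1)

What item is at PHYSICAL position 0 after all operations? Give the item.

Answer: A

Derivation:
After op 1 (swap(4, 5)): offset=0, physical=[A,B,C,D,F,E], logical=[A,B,C,D,F,E]
After op 2 (rotate(-3)): offset=3, physical=[A,B,C,D,F,E], logical=[D,F,E,A,B,C]
After op 3 (replace(0, 'k')): offset=3, physical=[A,B,C,k,F,E], logical=[k,F,E,A,B,C]
After op 4 (rotate(+2)): offset=5, physical=[A,B,C,k,F,E], logical=[E,A,B,C,k,F]
After op 5 (rotate(+1)): offset=0, physical=[A,B,C,k,F,E], logical=[A,B,C,k,F,E]
After op 6 (rotate(-2)): offset=4, physical=[A,B,C,k,F,E], logical=[F,E,A,B,C,k]
After op 7 (rotate(+2)): offset=0, physical=[A,B,C,k,F,E], logical=[A,B,C,k,F,E]
After op 8 (rotate(+1)): offset=1, physical=[A,B,C,k,F,E], logical=[B,C,k,F,E,A]
After op 9 (rotate(-1)): offset=0, physical=[A,B,C,k,F,E], logical=[A,B,C,k,F,E]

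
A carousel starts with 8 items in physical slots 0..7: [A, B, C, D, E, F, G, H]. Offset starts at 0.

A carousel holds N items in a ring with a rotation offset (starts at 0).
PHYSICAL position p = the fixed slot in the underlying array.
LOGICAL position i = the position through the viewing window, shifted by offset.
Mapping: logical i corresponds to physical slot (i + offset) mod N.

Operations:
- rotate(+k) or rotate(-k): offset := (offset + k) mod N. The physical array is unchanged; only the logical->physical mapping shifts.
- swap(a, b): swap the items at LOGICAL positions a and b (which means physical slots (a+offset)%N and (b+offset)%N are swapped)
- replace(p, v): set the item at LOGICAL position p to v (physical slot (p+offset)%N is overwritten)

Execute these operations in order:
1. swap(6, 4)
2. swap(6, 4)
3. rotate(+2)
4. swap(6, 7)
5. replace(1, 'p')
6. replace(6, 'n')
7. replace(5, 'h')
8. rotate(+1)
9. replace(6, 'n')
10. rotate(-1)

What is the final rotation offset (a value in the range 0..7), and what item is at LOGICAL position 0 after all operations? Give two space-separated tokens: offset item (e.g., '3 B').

Answer: 2 C

Derivation:
After op 1 (swap(6, 4)): offset=0, physical=[A,B,C,D,G,F,E,H], logical=[A,B,C,D,G,F,E,H]
After op 2 (swap(6, 4)): offset=0, physical=[A,B,C,D,E,F,G,H], logical=[A,B,C,D,E,F,G,H]
After op 3 (rotate(+2)): offset=2, physical=[A,B,C,D,E,F,G,H], logical=[C,D,E,F,G,H,A,B]
After op 4 (swap(6, 7)): offset=2, physical=[B,A,C,D,E,F,G,H], logical=[C,D,E,F,G,H,B,A]
After op 5 (replace(1, 'p')): offset=2, physical=[B,A,C,p,E,F,G,H], logical=[C,p,E,F,G,H,B,A]
After op 6 (replace(6, 'n')): offset=2, physical=[n,A,C,p,E,F,G,H], logical=[C,p,E,F,G,H,n,A]
After op 7 (replace(5, 'h')): offset=2, physical=[n,A,C,p,E,F,G,h], logical=[C,p,E,F,G,h,n,A]
After op 8 (rotate(+1)): offset=3, physical=[n,A,C,p,E,F,G,h], logical=[p,E,F,G,h,n,A,C]
After op 9 (replace(6, 'n')): offset=3, physical=[n,n,C,p,E,F,G,h], logical=[p,E,F,G,h,n,n,C]
After op 10 (rotate(-1)): offset=2, physical=[n,n,C,p,E,F,G,h], logical=[C,p,E,F,G,h,n,n]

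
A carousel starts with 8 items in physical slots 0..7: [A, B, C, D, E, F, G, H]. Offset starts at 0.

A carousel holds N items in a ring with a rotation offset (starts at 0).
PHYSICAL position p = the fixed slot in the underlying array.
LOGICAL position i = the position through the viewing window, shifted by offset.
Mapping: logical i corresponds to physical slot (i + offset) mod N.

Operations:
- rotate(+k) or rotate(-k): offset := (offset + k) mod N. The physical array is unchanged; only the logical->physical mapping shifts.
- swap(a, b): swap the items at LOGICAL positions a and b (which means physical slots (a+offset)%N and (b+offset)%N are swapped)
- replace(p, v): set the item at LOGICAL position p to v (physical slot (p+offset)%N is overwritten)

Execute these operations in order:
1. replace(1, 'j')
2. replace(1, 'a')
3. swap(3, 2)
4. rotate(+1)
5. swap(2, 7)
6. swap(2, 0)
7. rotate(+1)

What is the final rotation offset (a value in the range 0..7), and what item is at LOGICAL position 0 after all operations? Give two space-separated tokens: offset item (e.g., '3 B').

Answer: 2 D

Derivation:
After op 1 (replace(1, 'j')): offset=0, physical=[A,j,C,D,E,F,G,H], logical=[A,j,C,D,E,F,G,H]
After op 2 (replace(1, 'a')): offset=0, physical=[A,a,C,D,E,F,G,H], logical=[A,a,C,D,E,F,G,H]
After op 3 (swap(3, 2)): offset=0, physical=[A,a,D,C,E,F,G,H], logical=[A,a,D,C,E,F,G,H]
After op 4 (rotate(+1)): offset=1, physical=[A,a,D,C,E,F,G,H], logical=[a,D,C,E,F,G,H,A]
After op 5 (swap(2, 7)): offset=1, physical=[C,a,D,A,E,F,G,H], logical=[a,D,A,E,F,G,H,C]
After op 6 (swap(2, 0)): offset=1, physical=[C,A,D,a,E,F,G,H], logical=[A,D,a,E,F,G,H,C]
After op 7 (rotate(+1)): offset=2, physical=[C,A,D,a,E,F,G,H], logical=[D,a,E,F,G,H,C,A]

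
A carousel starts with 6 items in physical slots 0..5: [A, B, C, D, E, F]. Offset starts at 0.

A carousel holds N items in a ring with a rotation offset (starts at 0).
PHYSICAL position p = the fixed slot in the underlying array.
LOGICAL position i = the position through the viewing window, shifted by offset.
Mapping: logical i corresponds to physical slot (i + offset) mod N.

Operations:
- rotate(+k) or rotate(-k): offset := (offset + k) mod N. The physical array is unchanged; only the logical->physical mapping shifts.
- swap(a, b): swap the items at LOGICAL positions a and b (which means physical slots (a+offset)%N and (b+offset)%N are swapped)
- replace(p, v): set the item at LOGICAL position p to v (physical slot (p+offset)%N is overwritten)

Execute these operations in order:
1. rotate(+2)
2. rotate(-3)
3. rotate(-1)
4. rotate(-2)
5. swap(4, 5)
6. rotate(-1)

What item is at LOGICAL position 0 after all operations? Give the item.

Answer: A

Derivation:
After op 1 (rotate(+2)): offset=2, physical=[A,B,C,D,E,F], logical=[C,D,E,F,A,B]
After op 2 (rotate(-3)): offset=5, physical=[A,B,C,D,E,F], logical=[F,A,B,C,D,E]
After op 3 (rotate(-1)): offset=4, physical=[A,B,C,D,E,F], logical=[E,F,A,B,C,D]
After op 4 (rotate(-2)): offset=2, physical=[A,B,C,D,E,F], logical=[C,D,E,F,A,B]
After op 5 (swap(4, 5)): offset=2, physical=[B,A,C,D,E,F], logical=[C,D,E,F,B,A]
After op 6 (rotate(-1)): offset=1, physical=[B,A,C,D,E,F], logical=[A,C,D,E,F,B]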